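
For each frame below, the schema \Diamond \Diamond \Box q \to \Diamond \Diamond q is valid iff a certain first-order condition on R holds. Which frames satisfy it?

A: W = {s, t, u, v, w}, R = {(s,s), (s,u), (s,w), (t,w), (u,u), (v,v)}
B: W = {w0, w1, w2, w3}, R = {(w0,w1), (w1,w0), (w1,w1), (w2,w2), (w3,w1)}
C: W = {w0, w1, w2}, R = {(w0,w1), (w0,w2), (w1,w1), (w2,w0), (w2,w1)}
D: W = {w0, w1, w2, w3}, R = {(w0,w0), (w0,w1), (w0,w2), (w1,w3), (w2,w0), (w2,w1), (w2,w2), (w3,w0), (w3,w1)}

The schema corresponds to a generalized confluence (Geach) condition: \forall x \forall y (x R^2 y \to \exists w (yRw \wedge x R^2 w)).
A: fails — sR²w but no w* with wRw* and sR²w*.
B: satisfies the condition.
C: satisfies the condition.
D: fails — w1R²w1 but no w with w1Rw and w1R²w.

B, C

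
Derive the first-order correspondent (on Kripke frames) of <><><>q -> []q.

This is a Sahlqvist (Geach-type) schema ◇^3□^0q → □^1◇^0q.
First-order correspondent: forall x forall y forall z ((x R^3 y & xRz) -> exists w (y = w & z = w)).

forall x forall y forall z ((x R^3 y & xRz) -> exists w (y = w & z = w))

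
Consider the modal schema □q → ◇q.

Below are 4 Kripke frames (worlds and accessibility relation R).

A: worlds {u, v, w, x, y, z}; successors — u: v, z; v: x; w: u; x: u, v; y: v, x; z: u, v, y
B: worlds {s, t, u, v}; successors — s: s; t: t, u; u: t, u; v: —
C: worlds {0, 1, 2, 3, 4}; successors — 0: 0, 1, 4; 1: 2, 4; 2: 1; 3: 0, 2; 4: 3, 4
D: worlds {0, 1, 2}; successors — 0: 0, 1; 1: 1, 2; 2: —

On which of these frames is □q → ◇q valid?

A, C

This is the axiom for seriality; its first-order frame correspondent is ∀x ∃y Rxy.
A: ✓.
B: fails — world v has no successor.
C: ✓.
D: fails — world 2 has no successor.
Valid on: A, C.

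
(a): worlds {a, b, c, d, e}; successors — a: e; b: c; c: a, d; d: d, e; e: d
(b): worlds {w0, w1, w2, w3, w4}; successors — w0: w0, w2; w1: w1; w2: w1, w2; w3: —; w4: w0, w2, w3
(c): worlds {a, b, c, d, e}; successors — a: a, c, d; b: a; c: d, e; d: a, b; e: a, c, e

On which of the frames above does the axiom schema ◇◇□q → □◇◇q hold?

Frame correspondent (Sahlqvist): ∀x ∀y ∀z ((xR²y ∧ xRz) → ∃w (yRw ∧ zR²w)) — i.e. a generalized confluence (Geach) condition.
(a): ✓.
(b): fails — w4R²w0, w4Rw3 but no w with w0Rw and w3R²w.
(c): ✓.

(a), (c)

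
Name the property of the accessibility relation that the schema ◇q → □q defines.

Partial functionality

Suppose ◇q→□q is valid. Take Rxy, Rxz and set V(q)={y}. Then ◇q at x, so □q at x, so q at z, i.e. z=y.
Conversely, on a frame with partial functionality the schema holds at every world under every valuation.
Frame condition: ∀x ∀y ∀z (Rxy ∧ Rxz → y = z).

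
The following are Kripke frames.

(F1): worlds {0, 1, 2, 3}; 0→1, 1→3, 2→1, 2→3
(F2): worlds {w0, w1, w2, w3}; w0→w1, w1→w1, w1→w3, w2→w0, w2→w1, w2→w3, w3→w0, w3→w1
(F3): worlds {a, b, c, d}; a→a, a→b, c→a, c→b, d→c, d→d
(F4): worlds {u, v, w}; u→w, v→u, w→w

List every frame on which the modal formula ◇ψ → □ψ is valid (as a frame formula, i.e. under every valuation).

(F4)

This is the axiom for partial functionality; its first-order frame correspondent is ∀x ∀y ∀z (Rxy ∧ Rxz → y = z).
(F1): fails — 2 sees both 1 and 3.
(F2): fails — w1 sees both w1 and w3.
(F3): fails — a sees both a and b.
(F4): condition met.
Valid on: (F4).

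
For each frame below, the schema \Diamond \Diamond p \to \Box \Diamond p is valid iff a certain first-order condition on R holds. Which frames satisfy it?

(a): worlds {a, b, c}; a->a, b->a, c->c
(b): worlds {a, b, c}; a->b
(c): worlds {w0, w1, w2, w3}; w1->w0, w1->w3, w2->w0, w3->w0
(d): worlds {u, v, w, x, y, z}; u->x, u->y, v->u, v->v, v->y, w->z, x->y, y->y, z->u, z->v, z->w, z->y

This is the axiom for a generalized confluence (Geach) condition; its first-order frame correspondent is \forall x \forall y \forall z ((x R^2 y \wedge xRz) \to \exists w (y = w \wedge zRw)).
(a): satisfies the condition.
(b): satisfies the condition.
(c): fails — w1R²w0, w1Rw0 but no w with w0=w and w0Rw.
(d): fails — vR²u, vRu but no t with u=t and uRt.

(a), (b)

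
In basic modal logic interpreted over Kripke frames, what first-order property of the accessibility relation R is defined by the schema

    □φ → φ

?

Suppose □φ→φ is valid. At any x set V(φ)={w : Rxw}. Then □φ holds at x, so φ holds at x, i.e. Rxx.
Conversely, on a frame with reflexivity the schema holds at every world under every valuation.
Frame condition: ∀x Rxx.

reflexivity: ∀x Rxx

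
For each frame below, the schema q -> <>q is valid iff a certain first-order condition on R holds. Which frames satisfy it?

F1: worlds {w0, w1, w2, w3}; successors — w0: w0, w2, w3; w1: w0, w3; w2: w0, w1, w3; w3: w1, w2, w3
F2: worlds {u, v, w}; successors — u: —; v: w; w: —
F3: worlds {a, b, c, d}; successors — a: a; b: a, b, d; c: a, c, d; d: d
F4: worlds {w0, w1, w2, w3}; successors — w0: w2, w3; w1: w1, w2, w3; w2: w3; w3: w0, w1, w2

Frame correspondent (Sahlqvist): forall x Rxx — i.e. reflexivity.
F1: fails — world w1 does not see itself.
F2: fails — world u does not see itself.
F3: condition met.
F4: fails — world w0 does not see itself.
Valid on: F3.

F3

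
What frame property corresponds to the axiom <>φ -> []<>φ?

This schema is the 5 axiom.
Its frame correspondent is the Euclidean property — forall x forall y forall z (Rxy & Rxz -> Ryz).

the Euclidean property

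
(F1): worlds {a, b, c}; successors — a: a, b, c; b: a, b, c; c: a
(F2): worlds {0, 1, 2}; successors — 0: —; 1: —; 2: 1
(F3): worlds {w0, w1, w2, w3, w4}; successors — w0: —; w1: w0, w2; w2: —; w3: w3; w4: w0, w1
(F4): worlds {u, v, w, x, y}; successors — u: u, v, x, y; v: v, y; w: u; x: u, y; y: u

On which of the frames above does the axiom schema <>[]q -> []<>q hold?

(F1)

This is the axiom for convergence; its first-order frame correspondent is forall x forall y forall z (Rxy & Rxz -> exists w (Ryw & Rzw)).
(F1): holds.
(F2): fails — R21 and R21 but 1 and 1 have no common successor.
(F3): fails — Rw1w2 and Rw1w2 but w2 and w2 have no common successor.
(F4): fails — Ruv and Ruy but v and y have no common successor.
Valid on: (F1).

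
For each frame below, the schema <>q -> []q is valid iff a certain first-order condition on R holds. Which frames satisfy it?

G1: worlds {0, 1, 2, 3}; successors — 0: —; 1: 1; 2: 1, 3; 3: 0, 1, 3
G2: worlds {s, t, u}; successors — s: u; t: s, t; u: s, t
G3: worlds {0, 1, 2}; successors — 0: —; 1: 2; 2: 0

The schema corresponds to partial functionality: forall x forall y forall z (Rxy & Rxz -> y = z).
G1: fails — 2 sees both 1 and 3.
G2: fails — t sees both s and t.
G3: holds.
Valid on: G3.

G3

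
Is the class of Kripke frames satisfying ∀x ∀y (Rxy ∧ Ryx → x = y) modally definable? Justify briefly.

If a class were modally definable it would be closed under surjective bounded morphisms (Goldblatt–Thomason).
The 4-cycle (worlds 0,1,2,3 with 0→1→2→3→0) is antisymmetric. Sending even-indexed worlds to s and odd-indexed worlds to t is a surjective bounded morphism onto the two-world frame with s↔t, which is not antisymmetric.
Hence antisymmetry is not modally definable.

No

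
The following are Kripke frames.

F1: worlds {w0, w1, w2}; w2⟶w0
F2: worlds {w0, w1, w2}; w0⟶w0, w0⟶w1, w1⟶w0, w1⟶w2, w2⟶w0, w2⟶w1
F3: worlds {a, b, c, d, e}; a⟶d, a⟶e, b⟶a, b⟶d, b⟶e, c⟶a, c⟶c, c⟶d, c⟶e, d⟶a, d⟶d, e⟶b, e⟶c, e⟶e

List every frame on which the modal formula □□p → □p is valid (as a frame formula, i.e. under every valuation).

Frame correspondent (Sahlqvist): ∀x ∀y (Rxy → ∃z (Rxz ∧ Rzy)) — i.e. density.
F1: fails — Rw2w0 but no z with Rw2z and Rzw0.
F2: fails — Rw1w2 but no z with Rw1z and Rzw2.
F3: holds.
Valid on: F3.

F3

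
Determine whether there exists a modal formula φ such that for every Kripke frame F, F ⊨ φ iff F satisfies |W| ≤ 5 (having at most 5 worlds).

Modal frame validity is preserved under disjoint unions.
Any modal formula valid on each of 6 disjoint one-world frames is valid on their disjoint union (validity is preserved under disjoint unions). Each one-world frame has |W|=1≤5, but the union has |W|=6.
Hence having at most 5 worlds is not modally definable.

Not definable by any modal formula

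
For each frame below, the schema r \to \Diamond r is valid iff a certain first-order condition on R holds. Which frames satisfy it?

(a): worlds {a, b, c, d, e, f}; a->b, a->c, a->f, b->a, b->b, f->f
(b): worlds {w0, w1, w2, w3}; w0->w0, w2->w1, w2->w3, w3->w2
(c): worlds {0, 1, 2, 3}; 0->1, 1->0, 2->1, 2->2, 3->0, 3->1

Frame correspondent (Sahlqvist): \forall x Rxx — i.e. reflexivity.
(a): fails — world a does not see itself.
(b): fails — world w1 does not see itself.
(c): fails — world 0 does not see itself.

none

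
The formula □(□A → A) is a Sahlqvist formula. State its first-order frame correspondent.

Suppose □(□A→A) is valid. Take Rxy and set V(A)={w : Ryw}. Then at y, □A holds; since □(□A→A) at x, □A→A at y, so A at y, i.e. Ryy.
Conversely, any frame satisfying ∀x ∀y (Rxy → Ryy) validates the schema.
So the correspondent is shift-reflexivity.

shift-reflexivity: ∀x ∀y (Rxy → Ryy)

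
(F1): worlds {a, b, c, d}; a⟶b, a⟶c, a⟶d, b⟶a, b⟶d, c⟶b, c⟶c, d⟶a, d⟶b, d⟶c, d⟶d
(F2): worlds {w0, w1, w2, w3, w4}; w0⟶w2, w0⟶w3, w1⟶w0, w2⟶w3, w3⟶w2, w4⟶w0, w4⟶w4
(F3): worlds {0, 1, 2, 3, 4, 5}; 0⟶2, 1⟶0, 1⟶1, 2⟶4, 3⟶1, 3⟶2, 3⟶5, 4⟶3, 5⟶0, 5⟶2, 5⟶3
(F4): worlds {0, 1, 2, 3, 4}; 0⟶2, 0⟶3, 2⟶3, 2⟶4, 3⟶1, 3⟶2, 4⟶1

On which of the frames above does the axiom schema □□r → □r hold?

(F1)

Frame correspondent (Sahlqvist): ∀x ∀y (Rxy → ∃z (Rxz ∧ Rzy)) — i.e. density.
(F1): satisfies the condition.
(F2): fails — Rw1w0 but no z with Rw1z and Rzw0.
(F3): fails — R02 but no z with R0z and Rz2.
(F4): fails — R32 but no z with R3z and Rz2.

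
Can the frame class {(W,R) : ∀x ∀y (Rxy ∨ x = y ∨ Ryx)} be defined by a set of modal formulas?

Any modally definable frame class is closed under disjoint unions.
Take 2 disjoint single-world reflexive frames: each is trivially connected, but their disjoint union has 2 worlds with no edge between distinct components, so it is not connected.
Hence connectedness of R is not modally definable.

Not modally definable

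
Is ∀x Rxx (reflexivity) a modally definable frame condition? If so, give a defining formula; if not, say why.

This is a Sahlqvist condition; the T axiom □r → r defines it.
Suppose □r→r is valid. At any x set V(r)={w : Rxw}. Then □r holds at x, so r holds at x, i.e. Rxx.

Yes, by □r → r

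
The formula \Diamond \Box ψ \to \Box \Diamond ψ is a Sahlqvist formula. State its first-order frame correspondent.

Convergence

Suppose ◇□ψ→□◇ψ is valid. Take Rxy, Rxz and set V(ψ)={w : Ryw}. Then □ψ at y so ◇□ψ at x, so □◇ψ at x, so ◇ψ at z, giving w with Rzw and Ryw.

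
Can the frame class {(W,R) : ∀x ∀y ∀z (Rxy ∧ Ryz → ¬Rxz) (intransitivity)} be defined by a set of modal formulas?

If a class were modally definable it would be closed under surjective bounded morphisms (Goldblatt–Thomason).
The 5-cycle (worlds w0,w1,w2,w3,w4 with w0→w1→w2→w3→w4→w0) is intransitive. Mapping every world to a single reflexive point • is a surjective bounded morphism; the reflexive point is not intransitive (R••∧R•• but R••).
Hence intransitivity is not modally definable.

No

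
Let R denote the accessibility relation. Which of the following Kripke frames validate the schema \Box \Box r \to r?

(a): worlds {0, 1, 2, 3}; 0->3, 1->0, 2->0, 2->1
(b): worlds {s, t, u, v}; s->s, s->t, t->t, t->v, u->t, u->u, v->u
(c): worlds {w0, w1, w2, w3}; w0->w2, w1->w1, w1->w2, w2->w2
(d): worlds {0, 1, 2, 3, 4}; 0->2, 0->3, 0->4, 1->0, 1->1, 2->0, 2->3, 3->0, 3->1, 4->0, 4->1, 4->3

(d)

Frame correspondent (Sahlqvist): \forall x \exists w (x R^2 w \wedge x = w) — i.e. a generalized confluence (Geach) condition.
(a): fails — at 0 but no w with 0R²w and 0=w.
(b): fails — at v but no w with vR²w and v=w.
(c): fails — at w0 but no w with w0R²w and w0=w.
(d): ✓.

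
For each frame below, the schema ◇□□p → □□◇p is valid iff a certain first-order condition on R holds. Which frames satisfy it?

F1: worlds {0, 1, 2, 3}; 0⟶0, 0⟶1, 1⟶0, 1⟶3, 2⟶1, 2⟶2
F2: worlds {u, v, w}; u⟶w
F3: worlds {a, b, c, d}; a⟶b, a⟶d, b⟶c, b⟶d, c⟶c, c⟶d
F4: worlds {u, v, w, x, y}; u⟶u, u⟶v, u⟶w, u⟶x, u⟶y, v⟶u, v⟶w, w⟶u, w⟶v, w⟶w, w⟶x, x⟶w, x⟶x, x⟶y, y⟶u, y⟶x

F2, F4

Frame correspondent (Sahlqvist): ∀x ∀y ∀z ((xRy ∧ xR²z) → ∃w (yR²w ∧ zRw)) — i.e. a generalized confluence (Geach) condition.
F1: fails — 0R0, 0R²3 but no w with 0R²w and 3Rw.
F2: holds.
F3: fails — aRb, aR²d but no w with bR²w and dRw.
F4: holds.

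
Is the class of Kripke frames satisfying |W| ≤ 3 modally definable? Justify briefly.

Not definable by any modal formula

If a class were modally definable it would be closed under disjoint unions (Goldblatt–Thomason).
Any modal formula valid on each of 4 disjoint one-world frames is valid on their disjoint union (validity is preserved under disjoint unions). Each one-world frame has |W|=1≤3, but the union has |W|=4.
So no modal formula (or set of formulas) defines exactly the |W|≤3 frames.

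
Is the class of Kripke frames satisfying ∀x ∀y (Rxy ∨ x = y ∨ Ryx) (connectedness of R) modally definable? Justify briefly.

Not modally definable

If a class were modally definable it would be closed under disjoint unions (Goldblatt–Thomason).
Take 4 disjoint single-world reflexive frames: each is trivially connected, but their disjoint union has 4 worlds with no edge between distinct components, so it is not connected.
So the class is not modally definable.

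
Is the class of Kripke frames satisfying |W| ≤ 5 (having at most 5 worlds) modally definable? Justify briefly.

Any modally definable frame class is closed under disjoint unions.
Any modal formula valid on each of 6 disjoint one-world frames is valid on their disjoint union (validity is preserved under disjoint unions). Each one-world frame has |W|=1≤5, but the union has |W|=6.
So the class is not modally definable.

No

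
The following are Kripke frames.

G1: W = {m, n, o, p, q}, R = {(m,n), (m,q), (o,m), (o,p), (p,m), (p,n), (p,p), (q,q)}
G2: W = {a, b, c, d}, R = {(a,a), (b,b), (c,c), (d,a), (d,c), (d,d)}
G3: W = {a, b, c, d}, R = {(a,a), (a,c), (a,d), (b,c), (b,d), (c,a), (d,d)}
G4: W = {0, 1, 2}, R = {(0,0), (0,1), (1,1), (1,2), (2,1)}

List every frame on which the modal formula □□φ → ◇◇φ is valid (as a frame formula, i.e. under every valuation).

This is the axiom for a generalized confluence (Geach) condition; its first-order frame correspondent is ∀x ∃w (xR²w ∧ xR²w).
G1: fails — at n but no w with nR²w and nR²w.
G2: satisfies the condition.
G3: satisfies the condition.
G4: satisfies the condition.

G2, G3, G4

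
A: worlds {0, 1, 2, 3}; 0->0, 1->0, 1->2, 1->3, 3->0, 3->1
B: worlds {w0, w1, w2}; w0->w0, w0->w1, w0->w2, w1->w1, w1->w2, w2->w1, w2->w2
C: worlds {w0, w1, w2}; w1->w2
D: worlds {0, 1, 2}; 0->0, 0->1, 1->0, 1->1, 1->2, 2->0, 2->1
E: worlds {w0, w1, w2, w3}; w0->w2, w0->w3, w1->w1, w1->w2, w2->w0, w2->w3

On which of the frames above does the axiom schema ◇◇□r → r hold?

Frame correspondent (Sahlqvist): ∀x ∀y (xR²y → ∃w (yRw ∧ x = w)) — i.e. a generalized confluence (Geach) condition.
A: fails — 1R²0 but no w with 0Rw and 1=w.
B: fails — w0R²w1 but no w with w1Rw and w0=w.
C: ✓.
D: fails — 2R²0 but no w with 0Rw and 2=w.
E: fails — w0R²w0 but no w with w0Rw and w0=w.
Valid on: C.

C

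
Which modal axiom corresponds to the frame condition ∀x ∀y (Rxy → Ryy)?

The condition is shift-reflexivity. The T□ schema □(□q → q) defines it.
Suppose □(□q→q) is valid. Take Rxy and set V(q)={w : Ryw}. Then at y, □q holds; since □(□q→q) at x, □q→q at y, so q at y, i.e. Ryy.

□(□q → q)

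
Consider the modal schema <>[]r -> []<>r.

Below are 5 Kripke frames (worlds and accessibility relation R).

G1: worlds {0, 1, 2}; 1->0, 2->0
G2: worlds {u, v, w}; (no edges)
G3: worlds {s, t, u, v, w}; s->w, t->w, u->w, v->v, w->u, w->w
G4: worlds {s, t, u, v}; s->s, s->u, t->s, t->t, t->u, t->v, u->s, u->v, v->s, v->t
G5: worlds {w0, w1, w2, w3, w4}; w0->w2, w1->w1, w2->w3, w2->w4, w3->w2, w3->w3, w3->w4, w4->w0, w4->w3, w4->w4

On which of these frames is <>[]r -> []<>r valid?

G2, G3, G4

Frame correspondent (Sahlqvist): forall x forall y forall z (Rxy & Rxz -> exists w (Ryw & Rzw)) — i.e. convergence.
G1: fails — R10 and R10 but 0 and 0 have no common successor.
G2: condition met.
G3: condition met.
G4: condition met.
G5: fails — Rw4w4 and Rw4w0 but w4 and w0 have no common successor.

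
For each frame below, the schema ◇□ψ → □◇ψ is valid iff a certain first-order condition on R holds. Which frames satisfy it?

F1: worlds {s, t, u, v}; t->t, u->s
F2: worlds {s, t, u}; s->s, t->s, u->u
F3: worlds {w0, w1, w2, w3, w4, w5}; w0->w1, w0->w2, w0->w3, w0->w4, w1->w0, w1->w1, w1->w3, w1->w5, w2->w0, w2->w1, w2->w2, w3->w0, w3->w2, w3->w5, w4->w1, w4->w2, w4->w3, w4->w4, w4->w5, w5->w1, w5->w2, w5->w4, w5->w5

Frame correspondent (Sahlqvist): ∀x ∀y ∀z (Rxy ∧ Rxz → ∃w (Ryw ∧ Rzw)) — i.e. convergence.
F1: fails — Rus and Rus but s and s have no common successor.
F2: holds.
F3: holds.
Valid on: F2, F3.

F2, F3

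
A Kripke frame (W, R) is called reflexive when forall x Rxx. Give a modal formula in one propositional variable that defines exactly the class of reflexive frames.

□p → p

A defining formula is □p → p (the T axiom).
Suppose □p→p is valid. At any x set V(p)={w : Rxw}. Then □p holds at x, so p holds at x, i.e. Rxx.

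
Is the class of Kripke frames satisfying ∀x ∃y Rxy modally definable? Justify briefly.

The condition is seriality. A defining modal formula is □q → ◇q.

Yes, by □q → ◇q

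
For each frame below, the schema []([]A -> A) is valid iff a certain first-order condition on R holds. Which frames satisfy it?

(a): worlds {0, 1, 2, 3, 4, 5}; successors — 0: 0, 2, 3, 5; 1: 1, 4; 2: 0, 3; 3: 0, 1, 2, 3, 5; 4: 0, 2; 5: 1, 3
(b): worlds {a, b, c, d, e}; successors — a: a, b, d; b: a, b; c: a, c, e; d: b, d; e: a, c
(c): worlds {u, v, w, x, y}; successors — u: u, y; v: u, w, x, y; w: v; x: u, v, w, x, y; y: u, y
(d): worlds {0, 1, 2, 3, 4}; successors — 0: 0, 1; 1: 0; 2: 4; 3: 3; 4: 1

The schema corresponds to shift-reflexivity: forall x forall y (Rxy -> Ryy).
(a): fails — R32 but not R22.
(b): fails — Rce but not Ree.
(c): fails — Rxw but not Rww.
(d): fails — R01 but not R11.
Valid on no frame.

none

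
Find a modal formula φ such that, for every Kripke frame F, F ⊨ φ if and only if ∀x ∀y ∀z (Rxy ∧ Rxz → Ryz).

The condition is the Euclidean property. The 5 schema ◇s → □◇s defines it.
Suppose ◇s→□◇s is valid. Take Rxy, Rxz and set V(s)={y}. Then ◇s at x, so □◇s at x, so ◇s at z, so some w with Rzw has s; w=y, i.e. Rzy. By symmetry of the argument, Ryz.

◇s → □◇s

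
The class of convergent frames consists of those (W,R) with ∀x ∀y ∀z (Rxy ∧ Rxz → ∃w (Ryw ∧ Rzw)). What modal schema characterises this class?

◇□r → □◇r

This is convergence; the standard corresponding axiom is .2: ◇□r → □◇r.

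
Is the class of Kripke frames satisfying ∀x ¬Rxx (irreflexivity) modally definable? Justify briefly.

If a class were modally definable it would be closed under surjective bounded morphisms (Goldblatt–Thomason).
The 2-cycle (worlds w0,w1 with w0→w1→w0) is irreflexive, and the map sending every world to a single reflexive point • is a surjective bounded morphism (forth: every edge maps to (•,•); back: every world has a successor). So any modal formula valid on the 2-cycle is also valid on the reflexive point, which is not irreflexive.
So the class is not modally definable.

No — not modally definable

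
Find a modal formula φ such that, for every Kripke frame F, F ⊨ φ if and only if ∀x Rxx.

This is reflexivity; the standard corresponding axiom is T: □q → q.
Suppose □q→q is valid. At any x set V(q)={w : Rxw}. Then □q holds at x, so q holds at x, i.e. Rxx.

□q → q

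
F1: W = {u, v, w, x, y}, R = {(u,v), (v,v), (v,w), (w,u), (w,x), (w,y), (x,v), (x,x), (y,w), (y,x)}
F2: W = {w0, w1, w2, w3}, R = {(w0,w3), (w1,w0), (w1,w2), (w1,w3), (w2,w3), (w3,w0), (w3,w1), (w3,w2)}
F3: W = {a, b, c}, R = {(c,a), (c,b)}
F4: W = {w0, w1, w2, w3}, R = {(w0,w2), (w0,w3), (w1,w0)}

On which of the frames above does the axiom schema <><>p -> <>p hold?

Frame correspondent (Sahlqvist): forall x forall y forall z (Rxy & Ryz -> Rxz) — i.e. transitivity.
F1: fails — Ruv and Rvw but not Ruw.
F2: fails — Rw3w1 and Rw1w3 but not Rw3w3.
F3: satisfies the condition.
F4: fails — Rw1w0 and Rw0w2 but not Rw1w2.
Valid on: F3.

F3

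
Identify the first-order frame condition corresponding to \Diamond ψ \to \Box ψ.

partial functionality: \forall x \forall y \forall z (Rxy \wedge Rxz \to y = z)

Suppose ◇ψ→□ψ is valid. Take Rxy, Rxz and set V(ψ)={y}. Then ◇ψ at x, so □ψ at x, so ψ at z, i.e. z=y.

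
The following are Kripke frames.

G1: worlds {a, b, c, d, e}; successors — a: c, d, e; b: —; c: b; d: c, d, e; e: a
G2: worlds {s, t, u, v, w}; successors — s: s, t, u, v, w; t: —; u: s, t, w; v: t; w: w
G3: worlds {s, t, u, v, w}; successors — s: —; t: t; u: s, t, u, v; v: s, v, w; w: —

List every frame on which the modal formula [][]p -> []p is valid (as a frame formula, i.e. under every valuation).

G3

The schema corresponds to density: forall x forall y (Rxy -> exists z (Rxz & Rzy)).
G1: fails — Rea but no z with Rez and Rza.
G2: fails — Rvt but no z with Rvz and Rzt.
G3: condition met.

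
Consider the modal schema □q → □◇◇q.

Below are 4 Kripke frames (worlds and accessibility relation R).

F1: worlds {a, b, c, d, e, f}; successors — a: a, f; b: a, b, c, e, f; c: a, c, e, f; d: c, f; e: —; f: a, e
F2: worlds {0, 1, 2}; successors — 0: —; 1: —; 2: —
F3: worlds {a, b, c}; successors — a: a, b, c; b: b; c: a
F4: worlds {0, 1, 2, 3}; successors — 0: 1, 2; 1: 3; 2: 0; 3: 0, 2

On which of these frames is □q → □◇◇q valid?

The schema corresponds to a generalized confluence (Geach) condition: ∀x ∀z (xRz → ∃w (xRw ∧ zR²w)).
F1: fails — bRe but no w with bRw and eR²w.
F2: condition met.
F3: condition met.
F4: fails — 1R3 but no w with 1Rw and 3R²w.
Valid on: F2, F3.

F2, F3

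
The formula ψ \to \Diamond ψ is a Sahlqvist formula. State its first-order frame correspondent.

reflexivity: \forall x Rxx

This is frame-equivalent to □ψ → ψ (substitute ¬ψ for ψ and contrapose).
Suppose □ψ→ψ is valid. At any x set V(ψ)={w : Rxw}. Then □ψ holds at x, so ψ holds at x, i.e. Rxx.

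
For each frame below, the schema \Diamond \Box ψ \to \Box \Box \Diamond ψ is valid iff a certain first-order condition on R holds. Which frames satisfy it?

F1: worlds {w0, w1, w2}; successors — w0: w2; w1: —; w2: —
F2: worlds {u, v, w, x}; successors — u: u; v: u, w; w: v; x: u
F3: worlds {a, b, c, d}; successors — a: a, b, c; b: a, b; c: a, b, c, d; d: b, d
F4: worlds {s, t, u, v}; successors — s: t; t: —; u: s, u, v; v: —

The schema corresponds to a generalized confluence (Geach) condition: \forall x \forall y \forall z ((xRy \wedge x R^2 z) \to \exists w (yRw \wedge zRw)).
F1: satisfies the condition.
F2: fails — vRw, vR²u but no t with wRt and uRt.
F3: satisfies the condition.
F4: fails — uRs, uR²t but no w with sRw and tRw.

F1, F3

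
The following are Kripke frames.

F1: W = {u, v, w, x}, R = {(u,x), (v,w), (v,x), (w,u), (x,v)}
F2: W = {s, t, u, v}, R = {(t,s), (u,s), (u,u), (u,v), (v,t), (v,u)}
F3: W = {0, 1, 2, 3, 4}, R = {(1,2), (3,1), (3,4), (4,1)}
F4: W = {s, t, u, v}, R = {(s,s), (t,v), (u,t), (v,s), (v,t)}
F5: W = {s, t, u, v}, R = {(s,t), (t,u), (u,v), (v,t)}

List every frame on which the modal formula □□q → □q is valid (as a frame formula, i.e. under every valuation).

none

This is the axiom for density; its first-order frame correspondent is ∀x ∀y (Rxy → ∃z (Rxz ∧ Rzy)).
F1: fails — Rwu but no z with Rwz and Rzu.
F2: fails — Rvt but no z with Rvz and Rzt.
F3: fails — R12 but no z with R1z and Rz2.
F4: fails — Rtv but no z with Rtz and Rzv.
F5: fails — Rtu but no z with Rtz and Rzu.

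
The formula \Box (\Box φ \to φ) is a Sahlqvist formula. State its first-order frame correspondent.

Suppose □(□φ→φ) is valid. Take Rxy and set V(φ)={w : Ryw}. Then at y, □φ holds; since □(□φ→φ) at x, □φ→φ at y, so φ at y, i.e. Ryy.

Shift-reflexivity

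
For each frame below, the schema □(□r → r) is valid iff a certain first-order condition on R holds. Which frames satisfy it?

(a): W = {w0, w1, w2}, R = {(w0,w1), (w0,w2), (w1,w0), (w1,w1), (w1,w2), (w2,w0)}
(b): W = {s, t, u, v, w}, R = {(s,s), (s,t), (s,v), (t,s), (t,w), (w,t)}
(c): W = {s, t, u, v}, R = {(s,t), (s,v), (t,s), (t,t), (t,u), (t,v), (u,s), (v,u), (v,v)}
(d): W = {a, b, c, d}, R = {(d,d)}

The schema corresponds to shift-reflexivity: ∀x ∀y (Rxy → Ryy).
(a): fails — Rw1w2 but not Rw2w2.
(b): fails — Rwt but not Rtt.
(c): fails — Rus but not Rss.
(d): satisfies the condition.
Valid on: (d).

(d)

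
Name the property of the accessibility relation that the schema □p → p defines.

Suppose □p→p is valid. At any x set V(p)={w : Rxw}. Then □p holds at x, so p holds at x, i.e. Rxx.

reflexivity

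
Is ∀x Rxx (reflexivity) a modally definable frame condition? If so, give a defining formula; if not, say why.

Yes: it is reflexivity, defined by the T schema □q → q.
Suppose □q→q is valid. At any x set V(q)={w : Rxw}. Then □q holds at x, so q holds at x, i.e. Rxx.

Yes — defined by □q → q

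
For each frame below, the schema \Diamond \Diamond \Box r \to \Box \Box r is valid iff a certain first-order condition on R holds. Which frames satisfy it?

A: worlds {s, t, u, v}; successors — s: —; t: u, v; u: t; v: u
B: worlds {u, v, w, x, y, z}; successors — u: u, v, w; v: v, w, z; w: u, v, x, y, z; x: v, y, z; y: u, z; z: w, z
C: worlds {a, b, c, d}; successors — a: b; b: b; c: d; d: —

The schema corresponds to a generalized confluence (Geach) condition: \forall x \forall y \forall z ((x R^2 y \wedge x R^2 z) \to \exists w (yRw \wedge z = w)).
A: fails — tR²t, tR²t but no w with tRw and t=w.
B: fails — uR²u, uR²x but no t with uRt and x=t.
C: ✓.
Valid on: C.

C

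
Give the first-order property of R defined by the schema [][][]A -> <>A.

This is a Sahlqvist (Geach-type) schema ◇^0□^3A → □^0◇^1A.
First-order correspondent: forall x exists w (x R^3 w & xRw).

forall x exists w (x R^3 w & xRw)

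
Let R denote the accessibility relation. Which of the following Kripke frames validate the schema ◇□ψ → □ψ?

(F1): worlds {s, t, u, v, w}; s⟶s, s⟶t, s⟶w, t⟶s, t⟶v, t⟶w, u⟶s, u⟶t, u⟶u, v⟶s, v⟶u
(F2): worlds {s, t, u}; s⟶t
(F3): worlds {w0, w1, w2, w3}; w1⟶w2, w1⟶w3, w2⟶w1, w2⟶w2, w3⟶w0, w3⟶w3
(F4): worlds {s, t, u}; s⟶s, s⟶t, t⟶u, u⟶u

none

Frame correspondent (Sahlqvist): ∀x ∀y ∀z (Rxy ∧ Rxz → Ryz) — i.e. the Euclidean property.
(F1): fails — Rsw and Rsw but not Rww.
(F2): fails — Rst and Rst but not Rtt.
(F3): fails — Rw1w2 and Rw1w3 but not Rw2w3.
(F4): fails — Rst and Rss but not Rts.
Valid on no frame.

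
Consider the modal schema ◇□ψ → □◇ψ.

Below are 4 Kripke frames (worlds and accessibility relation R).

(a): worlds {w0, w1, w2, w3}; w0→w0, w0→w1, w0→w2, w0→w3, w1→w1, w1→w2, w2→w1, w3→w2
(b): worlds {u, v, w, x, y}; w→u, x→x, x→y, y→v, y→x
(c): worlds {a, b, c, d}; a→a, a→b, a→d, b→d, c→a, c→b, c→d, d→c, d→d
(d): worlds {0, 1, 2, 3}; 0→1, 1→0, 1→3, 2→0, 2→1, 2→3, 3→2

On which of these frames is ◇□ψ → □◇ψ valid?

The schema corresponds to convergence: ∀x ∀y ∀z (Rxy ∧ Rxz → ∃w (Ryw ∧ Rzw)).
(a): fails — Rw0w2 and Rw0w3 but w2 and w3 have no common successor.
(b): fails — Rwu and Rwu but u and u have no common successor.
(c): satisfies the condition.
(d): fails — R10 and R13 but 0 and 3 have no common successor.
Valid on: (c).

(c)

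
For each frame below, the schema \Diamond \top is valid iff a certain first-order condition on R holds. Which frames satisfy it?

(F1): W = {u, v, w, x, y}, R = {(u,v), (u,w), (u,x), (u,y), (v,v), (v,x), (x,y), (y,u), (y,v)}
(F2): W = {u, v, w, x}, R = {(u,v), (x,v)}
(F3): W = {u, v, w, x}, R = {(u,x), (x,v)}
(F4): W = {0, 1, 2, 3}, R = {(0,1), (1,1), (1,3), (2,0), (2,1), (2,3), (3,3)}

(F4)

This is the axiom for seriality; its first-order frame correspondent is \forall x \exists y Rxy.
(F1): fails — world w has no successor.
(F2): fails — world v has no successor.
(F3): fails — world v has no successor.
(F4): ✓.
Valid on: (F4).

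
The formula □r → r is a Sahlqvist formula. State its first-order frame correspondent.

reflexivity

Suppose □r→r is valid. At any x set V(r)={w : Rxw}. Then □r holds at x, so r holds at x, i.e. Rxx.
The converse is a direct semantic check.
So the correspondent is reflexivity.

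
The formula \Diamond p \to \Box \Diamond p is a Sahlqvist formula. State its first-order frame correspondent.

Suppose ◇p→□◇p is valid. Take Rxy, Rxz and set V(p)={y}. Then ◇p at x, so □◇p at x, so ◇p at z, so some w with Rzw has p; w=y, i.e. Rzy. By symmetry of the argument, Ryz.
Conversely, on a frame with the Euclidean property the schema holds at every world under every valuation.
So the correspondent is the Euclidean property.

The Euclidean property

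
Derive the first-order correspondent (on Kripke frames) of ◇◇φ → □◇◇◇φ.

This is a Sahlqvist (Geach-type) schema ◇^2□^0φ → □^1◇^3φ.
Minimal-valuation argument: fix x; take any y with xR^2y and any z with xR^1z. Set V(φ) to the set of worlds R-reachable from y in exactly 0 steps. Then □^0φ holds at y, so the antecedent holds at x; validity forces ◇^3φ at z, giving a w with zR^3w and yR^0w.
First-order correspondent: ∀x ∀y ∀z ((xR²y ∧ xRz) → ∃w (y = w ∧ zR³w)).

∀x ∀y ∀z ((xR²y ∧ xRz) → ∃w (y = w ∧ zR³w))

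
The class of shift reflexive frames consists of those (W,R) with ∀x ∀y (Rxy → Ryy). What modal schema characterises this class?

□(□p → p)

A defining formula is □(□p → p) (the T□ axiom).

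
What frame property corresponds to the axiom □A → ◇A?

Seriality

This is the D axiom.
It corresponds to seriality: ∀x ∃y Rxy.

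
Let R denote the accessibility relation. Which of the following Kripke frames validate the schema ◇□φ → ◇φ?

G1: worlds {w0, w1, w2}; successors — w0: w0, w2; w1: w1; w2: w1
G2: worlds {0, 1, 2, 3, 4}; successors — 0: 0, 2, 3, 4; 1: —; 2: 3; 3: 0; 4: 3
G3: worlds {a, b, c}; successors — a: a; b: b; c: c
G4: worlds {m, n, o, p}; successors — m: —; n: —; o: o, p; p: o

G3, G4

The schema corresponds to a generalized confluence (Geach) condition: ∀x ∀y (xRy → ∃w (yRw ∧ xRw)).
G1: fails — w0Rw2 but no w with w2Rw and w0Rw.
G2: fails — 2R3 but no w with 3Rw and 2Rw.
G3: satisfies the condition.
G4: satisfies the condition.
Valid on: G3, G4.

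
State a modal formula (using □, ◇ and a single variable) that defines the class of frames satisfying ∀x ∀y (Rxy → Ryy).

□(□p → p)

The condition is shift-reflexivity. The T□ schema □(□p → p) defines it.
Suppose □(□p→p) is valid. Take Rxy and set V(p)={w : Ryw}. Then at y, □p holds; since □(□p→p) at x, □p→p at y, so p at y, i.e. Ryy.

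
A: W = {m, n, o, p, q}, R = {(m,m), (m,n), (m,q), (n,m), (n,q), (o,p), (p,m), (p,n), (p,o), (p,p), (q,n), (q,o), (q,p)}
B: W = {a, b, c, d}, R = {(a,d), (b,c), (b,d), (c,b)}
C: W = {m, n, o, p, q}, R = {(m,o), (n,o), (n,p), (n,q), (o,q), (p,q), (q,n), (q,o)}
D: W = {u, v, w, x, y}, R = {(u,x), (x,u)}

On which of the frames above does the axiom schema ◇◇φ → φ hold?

D

Frame correspondent (Sahlqvist): ∀x ∀y (xR²y → ∃w (y = w ∧ x = w)) — i.e. a generalized confluence (Geach) condition.
A: fails — mR²n but n ≠ m.
B: fails — cR²d but d ≠ c.
C: fails — mR²q but q ≠ m.
D: holds.
Valid on: D.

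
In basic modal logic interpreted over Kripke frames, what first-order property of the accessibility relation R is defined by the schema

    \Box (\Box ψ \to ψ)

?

shift-reflexivity

Suppose □(□ψ→ψ) is valid. Take Rxy and set V(ψ)={w : Ryw}. Then at y, □ψ holds; since □(□ψ→ψ) at x, □ψ→ψ at y, so ψ at y, i.e. Ryy.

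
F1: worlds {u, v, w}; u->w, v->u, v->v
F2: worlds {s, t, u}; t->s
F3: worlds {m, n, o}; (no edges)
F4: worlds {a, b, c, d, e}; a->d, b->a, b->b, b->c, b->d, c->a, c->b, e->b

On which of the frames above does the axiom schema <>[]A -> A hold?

Frame correspondent (Sahlqvist): forall x forall y (Rxy -> Ryx) — i.e. symmetry.
F1: fails — Rvu but not Ruv.
F2: fails — Rts but not Rst.
F3: ✓.
F4: fails — Reb but not Rbe.
Valid on: F3.

F3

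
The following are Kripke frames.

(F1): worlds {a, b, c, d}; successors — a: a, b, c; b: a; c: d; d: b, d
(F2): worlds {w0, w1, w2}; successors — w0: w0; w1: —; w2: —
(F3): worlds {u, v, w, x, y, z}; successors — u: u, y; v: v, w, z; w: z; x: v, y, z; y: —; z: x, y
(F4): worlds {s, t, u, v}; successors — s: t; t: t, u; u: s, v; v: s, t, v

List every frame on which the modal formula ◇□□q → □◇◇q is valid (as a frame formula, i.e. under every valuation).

The schema corresponds to a generalized confluence (Geach) condition: ∀x ∀y ∀z ((xRy ∧ xRz) → ∃w (yR²w ∧ zR²w)).
(F1): condition met.
(F2): condition met.
(F3): fails — uRu, uRy but no t with uR²t and yR²t.
(F4): condition met.
Valid on: (F1), (F2), (F4).

(F1), (F2), (F4)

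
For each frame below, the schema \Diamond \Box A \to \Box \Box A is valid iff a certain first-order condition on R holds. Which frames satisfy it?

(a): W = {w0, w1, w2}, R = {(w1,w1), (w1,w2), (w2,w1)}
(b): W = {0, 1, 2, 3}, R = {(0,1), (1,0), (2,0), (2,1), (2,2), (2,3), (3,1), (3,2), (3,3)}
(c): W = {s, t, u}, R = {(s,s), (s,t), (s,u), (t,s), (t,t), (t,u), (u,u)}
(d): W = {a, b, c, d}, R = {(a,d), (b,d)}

This is the axiom for a generalized confluence (Geach) condition; its first-order frame correspondent is \forall x \forall y \forall z ((xRy \wedge x R^2 z) \to \exists w (yRw \wedge z = w)).
(a): fails — w1Rw2, w1R²w2 but no w with w2Rw and w2=w.
(b): fails — 2R0, 2R²0 but no w with 0Rw and 0=w.
(c): fails — sRu, sR²s but no w with uRw and s=w.
(d): holds.
Valid on: (d).

(d)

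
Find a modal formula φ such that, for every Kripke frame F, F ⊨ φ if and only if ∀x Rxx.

□s → s

This is reflexivity; the standard corresponding axiom is T: □s → s.
Suppose □s→s is valid. At any x set V(s)={w : Rxw}. Then □s holds at x, so s holds at x, i.e. Rxx.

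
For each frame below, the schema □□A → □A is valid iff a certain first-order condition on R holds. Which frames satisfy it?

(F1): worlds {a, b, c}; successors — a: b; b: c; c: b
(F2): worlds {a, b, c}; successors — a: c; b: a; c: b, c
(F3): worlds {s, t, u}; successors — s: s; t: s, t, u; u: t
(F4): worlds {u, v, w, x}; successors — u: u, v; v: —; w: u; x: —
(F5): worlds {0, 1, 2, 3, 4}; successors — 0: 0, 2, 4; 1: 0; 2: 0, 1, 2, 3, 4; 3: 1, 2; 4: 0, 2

(F3), (F4), (F5)

The schema corresponds to density: ∀x ∀y (Rxy → ∃z (Rxz ∧ Rzy)).
(F1): fails — Rab but no z with Raz and Rzb.
(F2): fails — Rba but no z with Rbz and Rza.
(F3): holds.
(F4): holds.
(F5): holds.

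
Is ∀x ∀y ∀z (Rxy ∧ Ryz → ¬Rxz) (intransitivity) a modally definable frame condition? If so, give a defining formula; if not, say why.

Modal frame validity is preserved under surjective bounded morphisms.
The 3-cycle (worlds a,b,c with a→b→c→a) is intransitive. Mapping every world to a single reflexive point • is a surjective bounded morphism; the reflexive point is not intransitive (R••∧R•• but R••).
So the class is not modally definable.

Not definable by any modal formula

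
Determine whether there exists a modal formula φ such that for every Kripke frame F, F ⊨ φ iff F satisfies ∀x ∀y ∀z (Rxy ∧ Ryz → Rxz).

This is a Sahlqvist condition; the 4 axiom □p → □□p defines it.
Suppose □p→□□p is valid. Take Rxy, Ryz and set V(p)={w : Rxw}. Then □p at x, so □□p at x, so □p at y, so p at z, i.e. Rxz.

Yes — defined by □p → □□p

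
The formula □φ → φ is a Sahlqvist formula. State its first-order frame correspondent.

reflexivity: ∀x Rxx

Suppose □φ→φ is valid. At any x set V(φ)={w : Rxw}. Then □φ holds at x, so φ holds at x, i.e. Rxx.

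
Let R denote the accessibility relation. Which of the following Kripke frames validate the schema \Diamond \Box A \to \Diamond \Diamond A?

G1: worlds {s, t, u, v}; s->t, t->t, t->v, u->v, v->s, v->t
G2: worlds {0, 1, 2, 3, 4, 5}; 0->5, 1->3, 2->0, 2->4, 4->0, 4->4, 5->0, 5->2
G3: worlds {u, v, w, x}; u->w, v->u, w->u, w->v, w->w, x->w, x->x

G1, G3

Frame correspondent (Sahlqvist): \forall x \forall y (xRy \to \exists w (yRw \wedge x R^2 w)) — i.e. a generalized confluence (Geach) condition.
G1: condition met.
G2: fails — 1R3 but no w with 3Rw and 1R²w.
G3: condition met.
Valid on: G1, G3.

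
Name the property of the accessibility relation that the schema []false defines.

This schema is the Ver axiom.
Its frame correspondent is emptiness of R — forall x forall y ~Rxy.

Emptiness of R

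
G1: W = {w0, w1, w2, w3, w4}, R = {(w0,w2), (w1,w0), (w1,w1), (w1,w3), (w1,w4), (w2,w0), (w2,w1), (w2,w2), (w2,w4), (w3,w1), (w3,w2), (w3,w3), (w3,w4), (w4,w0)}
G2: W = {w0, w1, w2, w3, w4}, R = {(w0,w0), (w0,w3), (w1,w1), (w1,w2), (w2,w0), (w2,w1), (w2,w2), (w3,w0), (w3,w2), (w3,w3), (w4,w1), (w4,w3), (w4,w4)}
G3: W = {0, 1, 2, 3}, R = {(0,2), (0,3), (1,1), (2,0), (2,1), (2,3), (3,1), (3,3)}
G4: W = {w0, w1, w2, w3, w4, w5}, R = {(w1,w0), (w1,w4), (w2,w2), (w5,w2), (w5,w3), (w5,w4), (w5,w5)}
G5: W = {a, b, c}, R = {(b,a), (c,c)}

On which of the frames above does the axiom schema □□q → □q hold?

G2

Frame correspondent (Sahlqvist): ∀x ∀y (Rxy → ∃z (Rxz ∧ Rzy)) — i.e. density.
G1: fails — Rw4w0 but no z with Rw4z and Rzw0.
G2: condition met.
G3: fails — R02 but no z with R0z and Rz2.
G4: fails — Rw1w0 but no z with Rw1z and Rzw0.
G5: fails — Rba but no z with Rbz and Rza.
Valid on: G2.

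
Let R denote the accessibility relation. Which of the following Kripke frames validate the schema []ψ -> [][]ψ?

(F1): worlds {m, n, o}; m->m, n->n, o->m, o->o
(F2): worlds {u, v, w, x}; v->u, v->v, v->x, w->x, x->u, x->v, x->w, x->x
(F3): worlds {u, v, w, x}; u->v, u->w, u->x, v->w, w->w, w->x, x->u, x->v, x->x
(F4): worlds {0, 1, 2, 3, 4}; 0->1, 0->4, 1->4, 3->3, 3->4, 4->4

(F1), (F4)

This is the axiom for transitivity; its first-order frame correspondent is forall x forall y forall z (Rxy & Ryz -> Rxz).
(F1): holds.
(F2): fails — Rwx and Rxw but not Rww.
(F3): fails — Rwx and Rxu but not Rwu.
(F4): holds.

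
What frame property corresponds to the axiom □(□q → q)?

This is the T□ axiom.
It corresponds to shift-reflexivity: ∀x ∀y (Rxy → Ryy).

Shift-reflexivity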